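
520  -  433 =87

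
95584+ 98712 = 194296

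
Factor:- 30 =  - 2^1*3^1*5^1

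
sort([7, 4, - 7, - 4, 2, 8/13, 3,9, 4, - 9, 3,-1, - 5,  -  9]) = [-9,  -  9,-7, - 5, - 4, - 1, 8/13,2,3, 3,4,  4, 7, 9]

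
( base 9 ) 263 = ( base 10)219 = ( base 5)1334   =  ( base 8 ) 333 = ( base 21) a9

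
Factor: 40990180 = 2^2*5^1*7^1*11^1*43^1*619^1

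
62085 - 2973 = 59112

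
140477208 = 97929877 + 42547331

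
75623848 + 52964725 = 128588573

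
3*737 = 2211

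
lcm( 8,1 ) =8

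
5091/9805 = 5091/9805 = 0.52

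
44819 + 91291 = 136110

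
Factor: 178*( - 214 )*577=-21979084 = - 2^2*89^1*107^1*577^1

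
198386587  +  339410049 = 537796636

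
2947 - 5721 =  - 2774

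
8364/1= 8364 = 8364.00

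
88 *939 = 82632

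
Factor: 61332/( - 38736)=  -19/12= - 2^( - 2)*3^(  -  1 )  *  19^1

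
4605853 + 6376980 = 10982833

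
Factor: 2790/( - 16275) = -2^1*3^1 *5^ ( - 1) * 7^( - 1 ) = - 6/35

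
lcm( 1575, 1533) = 114975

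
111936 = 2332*48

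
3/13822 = 3/13822= 0.00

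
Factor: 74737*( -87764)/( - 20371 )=504555236/1567 = 2^2  *  37^1*593^1*1567^(-1)*5749^1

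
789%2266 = 789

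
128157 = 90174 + 37983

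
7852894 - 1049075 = 6803819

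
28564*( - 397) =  - 11339908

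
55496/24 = 2312 + 1/3 = 2312.33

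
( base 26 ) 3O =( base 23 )4a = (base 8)146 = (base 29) 3F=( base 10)102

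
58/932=29/466= 0.06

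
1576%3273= 1576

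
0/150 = 0= 0.00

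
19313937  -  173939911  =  -154625974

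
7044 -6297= 747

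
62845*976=61336720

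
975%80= 15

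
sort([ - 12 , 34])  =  [ - 12, 34]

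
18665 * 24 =447960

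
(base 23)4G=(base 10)108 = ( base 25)48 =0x6C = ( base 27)40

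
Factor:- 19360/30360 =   -  2^2*3^(  -  1 )*11^1*23^( - 1) = - 44/69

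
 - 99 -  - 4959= 4860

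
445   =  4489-4044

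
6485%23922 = 6485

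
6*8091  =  48546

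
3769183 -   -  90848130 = 94617313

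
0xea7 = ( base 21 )8ad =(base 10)3751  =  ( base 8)7247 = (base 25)601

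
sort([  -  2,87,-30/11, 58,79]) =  [  -  30/11, - 2,58,79, 87]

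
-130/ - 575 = 26/115 = 0.23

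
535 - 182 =353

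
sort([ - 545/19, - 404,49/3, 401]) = [ - 404,- 545/19,49/3, 401]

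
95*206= 19570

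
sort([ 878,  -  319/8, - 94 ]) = [ - 94, - 319/8 , 878]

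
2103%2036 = 67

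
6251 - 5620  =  631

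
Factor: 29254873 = 23^1*499^1*2549^1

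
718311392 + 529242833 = 1247554225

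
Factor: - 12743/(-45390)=2^ (-1)*3^ (-1 ) *5^(-1) * 17^( - 1)*89^(-1 )*12743^1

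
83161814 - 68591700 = 14570114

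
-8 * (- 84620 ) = 676960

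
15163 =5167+9996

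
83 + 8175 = 8258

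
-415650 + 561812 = 146162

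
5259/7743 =1753/2581 = 0.68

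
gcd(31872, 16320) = 192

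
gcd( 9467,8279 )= 1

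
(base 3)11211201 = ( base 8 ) 6711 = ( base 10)3529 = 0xDC9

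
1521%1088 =433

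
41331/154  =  41331/154 = 268.38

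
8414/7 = 1202 = 1202.00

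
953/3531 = 953/3531 =0.27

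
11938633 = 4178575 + 7760058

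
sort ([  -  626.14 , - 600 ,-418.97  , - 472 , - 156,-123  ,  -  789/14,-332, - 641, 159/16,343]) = [-641,-626.14,  -  600, - 472  , - 418.97, - 332,-156, -123,  -  789/14,159/16, 343]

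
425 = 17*25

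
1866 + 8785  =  10651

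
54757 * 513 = 28090341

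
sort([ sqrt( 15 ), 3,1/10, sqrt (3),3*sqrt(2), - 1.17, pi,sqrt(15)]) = [ - 1.17,  1/10, sqrt( 3 ), 3,pi,  sqrt(15 ),sqrt( 15 ), 3*sqrt( 2)]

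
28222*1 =28222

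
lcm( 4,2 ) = 4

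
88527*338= 29922126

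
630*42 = 26460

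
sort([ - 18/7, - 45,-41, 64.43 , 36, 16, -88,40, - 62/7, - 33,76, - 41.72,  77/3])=[  -  88, - 45, - 41.72, - 41, -33, - 62/7, - 18/7,16, 77/3,36, 40,64.43,76 ]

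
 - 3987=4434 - 8421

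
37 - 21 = 16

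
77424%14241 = 6219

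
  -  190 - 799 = -989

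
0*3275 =0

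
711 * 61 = 43371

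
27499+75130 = 102629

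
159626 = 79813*2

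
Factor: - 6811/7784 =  - 7/8= - 2^( - 3 )* 7^1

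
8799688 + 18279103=27078791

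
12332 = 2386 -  - 9946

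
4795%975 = 895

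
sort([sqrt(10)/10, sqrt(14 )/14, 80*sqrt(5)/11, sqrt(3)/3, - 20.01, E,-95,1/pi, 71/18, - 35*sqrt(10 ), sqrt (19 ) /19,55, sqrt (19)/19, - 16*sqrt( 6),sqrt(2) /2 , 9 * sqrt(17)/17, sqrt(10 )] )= [-35*sqrt(10), - 95, - 16*sqrt(6), - 20.01, sqrt( 19 )/19, sqrt(19) /19, sqrt(14) /14, sqrt ( 10)/10, 1/pi, sqrt( 3)/3,sqrt(2 )/2,  9*sqrt(17)/17,E, sqrt(10),  71/18, 80*sqrt( 5) /11,55 ]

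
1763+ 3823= 5586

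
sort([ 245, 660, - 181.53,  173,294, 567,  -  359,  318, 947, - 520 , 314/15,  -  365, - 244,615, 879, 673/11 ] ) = [ - 520,-365, - 359, - 244,  -  181.53,314/15, 673/11,  173,  245, 294,  318,567, 615 , 660,879, 947]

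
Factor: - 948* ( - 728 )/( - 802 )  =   - 2^4*3^1*7^1*13^1*79^1*401^(-1) =-345072/401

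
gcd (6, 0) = 6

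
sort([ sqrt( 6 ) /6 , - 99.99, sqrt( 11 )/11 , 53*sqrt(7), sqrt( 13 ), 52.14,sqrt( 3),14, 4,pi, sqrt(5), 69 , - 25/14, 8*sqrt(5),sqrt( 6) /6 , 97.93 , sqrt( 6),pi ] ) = [ - 99.99, - 25/14,sqrt(11)/11,  sqrt( 6) /6, sqrt( 6 )/6 , sqrt( 3), sqrt(5 ), sqrt( 6),  pi,  pi, sqrt( 13),4, 14  ,  8 * sqrt(5) , 52.14, 69,  97.93, 53*sqrt(7) ]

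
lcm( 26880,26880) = 26880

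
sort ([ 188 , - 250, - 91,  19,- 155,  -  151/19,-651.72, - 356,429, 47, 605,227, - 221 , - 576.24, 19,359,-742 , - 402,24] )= [ - 742, - 651.72, - 576.24, - 402 , - 356,-250, - 221,- 155, - 91, - 151/19,19, 19,24,47,  188,  227,  359,429,605]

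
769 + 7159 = 7928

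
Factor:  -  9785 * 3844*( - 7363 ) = 2^2*5^1*19^1*31^2*37^1*103^1*199^1 = 276948495020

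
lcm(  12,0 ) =0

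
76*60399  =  4590324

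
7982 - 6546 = 1436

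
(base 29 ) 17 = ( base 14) 28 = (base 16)24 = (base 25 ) 1B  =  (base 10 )36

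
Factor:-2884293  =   - 3^2*320477^1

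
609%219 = 171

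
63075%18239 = 8358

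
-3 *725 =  -2175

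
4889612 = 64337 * 76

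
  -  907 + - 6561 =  - 7468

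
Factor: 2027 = 2027^1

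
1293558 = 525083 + 768475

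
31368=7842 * 4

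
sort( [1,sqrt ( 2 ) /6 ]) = [sqrt( 2) /6, 1 ]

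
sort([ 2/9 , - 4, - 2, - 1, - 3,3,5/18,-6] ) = [ - 6, - 4,  -  3,-2 ,-1,2/9,5/18,3]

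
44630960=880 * 50717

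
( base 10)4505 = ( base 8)10631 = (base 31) 4LA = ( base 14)18db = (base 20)b55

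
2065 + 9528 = 11593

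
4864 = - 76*(-64)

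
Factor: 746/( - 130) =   -  373/65 = - 5^(-1 )*13^ ( -1)*373^1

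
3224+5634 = 8858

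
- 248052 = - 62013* 4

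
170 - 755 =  - 585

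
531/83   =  531/83 = 6.40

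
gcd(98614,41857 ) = 1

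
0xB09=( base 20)715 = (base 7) 11144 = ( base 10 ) 2825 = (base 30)345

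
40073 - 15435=24638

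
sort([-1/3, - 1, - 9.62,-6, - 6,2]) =[-9.62, - 6, - 6,  -  1,-1/3, 2]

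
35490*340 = 12066600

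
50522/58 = 871 + 2/29 = 871.07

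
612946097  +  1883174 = 614829271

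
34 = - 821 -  - 855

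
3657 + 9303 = 12960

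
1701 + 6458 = 8159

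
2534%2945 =2534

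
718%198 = 124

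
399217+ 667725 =1066942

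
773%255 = 8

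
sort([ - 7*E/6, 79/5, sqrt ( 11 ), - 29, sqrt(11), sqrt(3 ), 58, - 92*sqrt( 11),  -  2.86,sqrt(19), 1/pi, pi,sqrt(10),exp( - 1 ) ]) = [ - 92*sqrt( 11 ), - 29, - 7*E/6,-2.86, 1/pi,exp( - 1) , sqrt(3),pi,  sqrt(10 ),sqrt( 11), sqrt(11),sqrt(19), 79/5, 58]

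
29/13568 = 29/13568 = 0.00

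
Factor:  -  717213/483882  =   - 2^( - 1)*7^2*17^1*281^( - 1) = -833/562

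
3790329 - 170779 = 3619550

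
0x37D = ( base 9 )1202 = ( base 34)Q9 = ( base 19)290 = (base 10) 893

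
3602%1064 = 410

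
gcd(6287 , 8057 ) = 1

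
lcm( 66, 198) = 198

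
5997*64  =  383808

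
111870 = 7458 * 15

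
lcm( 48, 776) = 4656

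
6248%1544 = 72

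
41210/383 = 107 + 229/383 = 107.60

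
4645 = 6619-1974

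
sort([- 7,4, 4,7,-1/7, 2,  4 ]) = [-7,  -  1/7,  2, 4,  4 , 4,7 ] 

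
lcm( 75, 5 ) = 75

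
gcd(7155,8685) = 45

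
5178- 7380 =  - 2202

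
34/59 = 34/59 = 0.58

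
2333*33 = 76989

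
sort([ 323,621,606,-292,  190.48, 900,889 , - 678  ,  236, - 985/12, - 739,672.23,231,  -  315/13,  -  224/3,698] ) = [ - 739,-678,-292,-985/12,- 224/3, - 315/13,190.48,231,236,323,606,621, 672.23,698, 889,900]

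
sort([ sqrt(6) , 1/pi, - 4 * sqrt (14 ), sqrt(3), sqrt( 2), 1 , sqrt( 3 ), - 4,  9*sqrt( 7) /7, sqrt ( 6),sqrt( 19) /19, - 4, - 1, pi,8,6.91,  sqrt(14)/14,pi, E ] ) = [ - 4*sqrt( 14 ),-4,  -  4, - 1,  sqrt(19) /19, sqrt(14) /14, 1/pi, 1, sqrt (2 ),sqrt(3),sqrt(3), sqrt( 6), sqrt(6), E, pi,  pi, 9*sqrt(7) /7, 6.91, 8 ] 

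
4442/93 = 4442/93 = 47.76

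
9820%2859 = 1243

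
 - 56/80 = -7/10 = -0.70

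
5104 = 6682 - 1578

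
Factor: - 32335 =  - 5^1* 29^1*223^1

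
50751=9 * 5639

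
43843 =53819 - 9976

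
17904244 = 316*56659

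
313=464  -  151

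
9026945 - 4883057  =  4143888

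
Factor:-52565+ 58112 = 5547  =  3^1*43^2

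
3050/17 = 179 + 7/17 = 179.41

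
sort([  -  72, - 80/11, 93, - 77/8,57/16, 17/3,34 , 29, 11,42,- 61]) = [ -72,- 61, - 77/8,-80/11, 57/16, 17/3, 11, 29, 34,42 , 93]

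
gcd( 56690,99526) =2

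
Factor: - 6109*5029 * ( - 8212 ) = 252290386132 = 2^2*41^1*47^1*107^1*149^1*2053^1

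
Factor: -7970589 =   -  3^3*11^1* 47^1*571^1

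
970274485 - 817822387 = 152452098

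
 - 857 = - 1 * 857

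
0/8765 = 0=0.00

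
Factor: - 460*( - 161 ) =2^2*5^1*7^1*23^2 = 74060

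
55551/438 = 126 + 121/146 = 126.83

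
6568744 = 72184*91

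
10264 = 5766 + 4498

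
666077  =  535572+130505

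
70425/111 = 23475/37 = 634.46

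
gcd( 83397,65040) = 3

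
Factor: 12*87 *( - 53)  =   - 2^2 * 3^2*29^1*53^1 = - 55332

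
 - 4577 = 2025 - 6602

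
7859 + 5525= 13384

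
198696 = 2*99348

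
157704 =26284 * 6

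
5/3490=1/698= 0.00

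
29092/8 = 3636 + 1/2 = 3636.50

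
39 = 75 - 36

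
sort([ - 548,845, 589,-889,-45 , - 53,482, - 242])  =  [ - 889, - 548, - 242 , - 53, - 45, 482,589 , 845 ] 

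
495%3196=495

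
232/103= 232/103 = 2.25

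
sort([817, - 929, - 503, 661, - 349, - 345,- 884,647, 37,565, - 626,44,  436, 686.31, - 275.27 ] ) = [ - 929, - 884, - 626, - 503, - 349, - 345 , - 275.27,37,44, 436,565, 647,661, 686.31, 817 ] 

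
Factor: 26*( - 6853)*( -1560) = 2^4*3^1*5^1*7^1*11^1 * 13^2*89^1 = 277957680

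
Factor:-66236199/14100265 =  - 3^1*5^( - 1) *17^2*23^(-1) * 241^1*317^1 * 122611^( - 1 )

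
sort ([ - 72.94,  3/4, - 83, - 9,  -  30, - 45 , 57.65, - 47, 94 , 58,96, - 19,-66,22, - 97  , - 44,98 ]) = [ - 97, - 83, - 72.94 ,-66, - 47, - 45, - 44, - 30, - 19, - 9,  3/4,22,  57.65,  58, 94 , 96, 98]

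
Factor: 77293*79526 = 2^1 * 17^1*37^1 * 2089^1*2339^1 = 6146803118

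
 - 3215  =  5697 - 8912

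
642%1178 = 642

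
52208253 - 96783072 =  - 44574819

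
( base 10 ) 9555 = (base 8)22523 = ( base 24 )ge3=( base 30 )aif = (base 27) D2O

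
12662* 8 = 101296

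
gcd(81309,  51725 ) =1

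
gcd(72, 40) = 8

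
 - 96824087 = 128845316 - 225669403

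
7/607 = 7/607= 0.01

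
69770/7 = 9967 + 1/7 = 9967.14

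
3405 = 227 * 15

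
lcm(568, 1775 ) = 14200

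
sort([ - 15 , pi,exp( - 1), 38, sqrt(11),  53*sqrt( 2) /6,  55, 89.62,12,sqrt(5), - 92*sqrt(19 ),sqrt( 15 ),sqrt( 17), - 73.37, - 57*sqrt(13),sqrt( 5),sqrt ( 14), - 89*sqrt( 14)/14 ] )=[-92*sqrt(19), - 57*sqrt( 13) ,- 73.37, - 89*sqrt(14) /14, - 15,exp( - 1),sqrt(5 ),sqrt( 5) , pi, sqrt(11 ),sqrt(14),sqrt(15),sqrt(17) , 12,53 * sqrt( 2)/6, 38, 55, 89.62 ] 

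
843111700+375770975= 1218882675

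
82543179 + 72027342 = 154570521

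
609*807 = 491463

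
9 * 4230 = 38070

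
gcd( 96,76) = 4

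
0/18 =0 = 0.00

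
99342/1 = 99342 = 99342.00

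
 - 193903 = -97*1999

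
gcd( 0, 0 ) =0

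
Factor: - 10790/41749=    - 2^1*5^1*13^1*503^( - 1) = - 130/503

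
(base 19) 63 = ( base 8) 165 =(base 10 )117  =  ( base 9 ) 140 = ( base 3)11100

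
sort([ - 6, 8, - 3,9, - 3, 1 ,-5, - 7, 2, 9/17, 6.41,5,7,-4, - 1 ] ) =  [-7,-6,-5, - 4,-3,-3, - 1, 9/17, 1,  2,5, 6.41,7,8, 9 ] 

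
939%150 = 39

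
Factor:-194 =- 2^1*97^1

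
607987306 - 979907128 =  - 371919822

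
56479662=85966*657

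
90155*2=180310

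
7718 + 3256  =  10974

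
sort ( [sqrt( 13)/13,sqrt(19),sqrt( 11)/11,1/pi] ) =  [sqrt(13 ) /13, sqrt(11 )/11, 1/pi,sqrt(19 )]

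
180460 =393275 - 212815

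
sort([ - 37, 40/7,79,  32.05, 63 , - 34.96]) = [ - 37, - 34.96, 40/7,32.05, 63, 79]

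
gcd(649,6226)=11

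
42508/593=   42508/593 = 71.68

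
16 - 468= - 452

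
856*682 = 583792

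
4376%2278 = 2098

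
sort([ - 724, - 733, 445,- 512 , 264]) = [ -733, - 724, - 512, 264 , 445]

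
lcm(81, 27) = 81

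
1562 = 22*71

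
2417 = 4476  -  2059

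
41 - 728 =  - 687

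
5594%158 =64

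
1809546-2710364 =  - 900818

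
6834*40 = 273360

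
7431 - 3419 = 4012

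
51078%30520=20558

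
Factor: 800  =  2^5 *5^2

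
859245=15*57283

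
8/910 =4/455 = 0.01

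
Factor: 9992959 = 61^1*163819^1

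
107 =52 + 55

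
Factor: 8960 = 2^8*5^1*7^1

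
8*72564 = 580512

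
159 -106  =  53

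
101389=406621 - 305232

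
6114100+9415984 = 15530084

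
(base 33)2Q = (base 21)48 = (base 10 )92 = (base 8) 134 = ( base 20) 4C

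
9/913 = 9/913= 0.01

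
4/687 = 4/687 = 0.01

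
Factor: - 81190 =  - 2^1*5^1* 23^1*353^1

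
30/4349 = 30/4349 = 0.01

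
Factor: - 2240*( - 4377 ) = 9804480  =  2^6*3^1*5^1*7^1*1459^1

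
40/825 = 8/165  =  0.05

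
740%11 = 3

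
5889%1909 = 162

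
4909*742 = 3642478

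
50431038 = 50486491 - 55453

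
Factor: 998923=617^1*1619^1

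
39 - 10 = 29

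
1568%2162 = 1568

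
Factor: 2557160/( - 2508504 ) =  - 319645/313563  =  -3^( - 1 )*5^1*127^ (-1)*823^( - 1)* 63929^1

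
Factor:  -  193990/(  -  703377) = 2^1*3^( - 3)*5^1*19^1*109^( - 1)*239^( - 1)*1021^1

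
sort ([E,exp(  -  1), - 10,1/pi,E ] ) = [ - 10,1/pi, exp(-1 ), E,E]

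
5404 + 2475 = 7879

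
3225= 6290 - 3065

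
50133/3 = 16711 =16711.00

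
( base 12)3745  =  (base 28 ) 7R1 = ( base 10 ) 6245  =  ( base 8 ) 14145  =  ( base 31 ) 6fe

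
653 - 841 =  - 188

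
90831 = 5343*17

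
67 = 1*67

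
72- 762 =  - 690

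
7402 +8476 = 15878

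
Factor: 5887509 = 3^1 *1962503^1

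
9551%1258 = 745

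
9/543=3/181  =  0.02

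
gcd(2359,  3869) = 1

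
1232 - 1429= - 197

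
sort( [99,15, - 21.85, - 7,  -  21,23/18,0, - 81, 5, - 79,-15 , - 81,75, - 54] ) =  [ - 81, - 81, -79, - 54 , - 21.85, - 21, - 15, - 7,0,23/18,  5,15,  75, 99 ]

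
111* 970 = 107670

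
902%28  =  6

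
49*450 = 22050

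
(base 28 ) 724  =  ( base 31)5nu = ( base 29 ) 6h9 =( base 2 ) 1010110101100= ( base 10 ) 5548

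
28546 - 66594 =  - 38048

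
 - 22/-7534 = 11/3767 =0.00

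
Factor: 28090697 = 907^1*30971^1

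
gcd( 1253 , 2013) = 1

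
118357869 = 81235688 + 37122181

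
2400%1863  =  537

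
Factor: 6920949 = 3^1*7^1*139^1*2371^1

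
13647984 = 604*22596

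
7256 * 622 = 4513232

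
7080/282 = 25 + 5/47  =  25.11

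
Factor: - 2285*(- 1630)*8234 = 2^2*5^2*23^1*163^1 * 179^1*457^1 = 30667944700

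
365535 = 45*8123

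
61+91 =152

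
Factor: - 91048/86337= - 2^3 *3^ (-2)*19^1*53^(-1)*181^(-1 )*599^1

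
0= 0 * 5752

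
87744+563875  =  651619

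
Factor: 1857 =3^1*619^1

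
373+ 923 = 1296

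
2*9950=19900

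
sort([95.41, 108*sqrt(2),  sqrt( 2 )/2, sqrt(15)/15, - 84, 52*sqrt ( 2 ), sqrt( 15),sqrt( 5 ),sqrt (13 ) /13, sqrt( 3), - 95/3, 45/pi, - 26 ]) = [ - 84,-95/3, - 26, sqrt( 15)/15,sqrt( 13)/13, sqrt( 2)/2, sqrt( 3 ), sqrt( 5),sqrt( 15), 45/pi, 52 * sqrt( 2 ), 95.41, 108*sqrt(2 )]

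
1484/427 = 3 + 29/61  =  3.48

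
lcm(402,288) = 19296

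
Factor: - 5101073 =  - 251^1*20323^1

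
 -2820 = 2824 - 5644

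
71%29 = 13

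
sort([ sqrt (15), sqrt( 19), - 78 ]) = [- 78,  sqrt(15),  sqrt ( 19 )]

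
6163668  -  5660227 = 503441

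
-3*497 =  - 1491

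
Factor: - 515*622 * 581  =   - 2^1*5^1*7^1*83^1*103^1*311^1=-186111730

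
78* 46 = 3588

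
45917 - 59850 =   -  13933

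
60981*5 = 304905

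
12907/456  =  12907/456 = 28.30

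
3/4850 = 3/4850 = 0.00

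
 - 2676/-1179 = 2+106/393 = 2.27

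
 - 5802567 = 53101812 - 58904379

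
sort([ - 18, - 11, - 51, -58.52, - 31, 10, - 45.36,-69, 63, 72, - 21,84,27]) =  [ - 69, - 58.52,-51, - 45.36, - 31, -21,  -  18 ,-11, 10 , 27,63,72,84] 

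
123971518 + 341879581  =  465851099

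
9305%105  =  65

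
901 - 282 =619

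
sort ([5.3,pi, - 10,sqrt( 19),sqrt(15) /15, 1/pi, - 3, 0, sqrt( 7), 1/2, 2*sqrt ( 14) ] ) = [-10, - 3,0, sqrt( 15)/15, 1/pi, 1/2,sqrt ( 7),pi, sqrt(19), 5.3, 2 * sqrt( 14 )]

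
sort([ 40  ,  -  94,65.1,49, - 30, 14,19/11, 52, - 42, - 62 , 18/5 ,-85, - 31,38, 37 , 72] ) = [ - 94 ,-85, - 62,-42,-31, - 30, 19/11,18/5, 14,37,38, 40, 49,52,65.1,72] 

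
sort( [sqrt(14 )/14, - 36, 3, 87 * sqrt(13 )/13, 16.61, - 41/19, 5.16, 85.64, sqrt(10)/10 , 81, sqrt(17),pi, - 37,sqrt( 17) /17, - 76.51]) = [ - 76.51,  -  37, - 36 ,-41/19, sqrt ( 17) /17, sqrt (14 )/14, sqrt(10)/10, 3, pi,sqrt( 17 ) , 5.16, 16.61, 87 * sqrt (13)/13, 81,  85.64]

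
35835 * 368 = 13187280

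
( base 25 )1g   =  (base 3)1112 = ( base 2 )101001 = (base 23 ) 1I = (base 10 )41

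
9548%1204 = 1120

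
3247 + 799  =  4046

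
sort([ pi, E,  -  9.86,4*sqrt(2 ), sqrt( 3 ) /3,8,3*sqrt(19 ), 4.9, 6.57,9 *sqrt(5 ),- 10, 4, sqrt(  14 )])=[ -10, - 9.86, sqrt(3 )/3, E, pi, sqrt(14),4, 4.9, 4 * sqrt( 2), 6.57,8, 3*sqrt(19),9* sqrt(5 )]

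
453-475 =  -22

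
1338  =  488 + 850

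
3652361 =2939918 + 712443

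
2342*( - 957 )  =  -2241294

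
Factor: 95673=3^1*31891^1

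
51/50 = 51/50 = 1.02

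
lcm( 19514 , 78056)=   78056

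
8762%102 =92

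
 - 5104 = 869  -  5973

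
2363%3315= 2363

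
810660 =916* 885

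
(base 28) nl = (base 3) 220122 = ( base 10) 665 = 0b1010011001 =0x299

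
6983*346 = 2416118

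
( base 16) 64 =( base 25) 40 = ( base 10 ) 100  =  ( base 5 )400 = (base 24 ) 44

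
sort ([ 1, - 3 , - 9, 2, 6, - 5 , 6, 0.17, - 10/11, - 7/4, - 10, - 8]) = [ - 10, - 9, - 8, - 5, - 3, - 7/4, - 10/11, 0.17, 1, 2, 6,  6 ]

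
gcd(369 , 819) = 9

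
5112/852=6 = 6.00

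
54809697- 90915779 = - 36106082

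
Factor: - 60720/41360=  - 3^1*23^1*47^ ( - 1)=- 69/47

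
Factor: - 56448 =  - 2^7*3^2 * 7^2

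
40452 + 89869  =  130321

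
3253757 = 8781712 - 5527955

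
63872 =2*31936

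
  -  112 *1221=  - 136752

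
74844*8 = 598752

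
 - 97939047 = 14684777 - 112623824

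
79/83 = 79/83 = 0.95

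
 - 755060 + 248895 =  - 506165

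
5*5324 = 26620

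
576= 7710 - 7134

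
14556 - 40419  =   - 25863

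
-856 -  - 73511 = 72655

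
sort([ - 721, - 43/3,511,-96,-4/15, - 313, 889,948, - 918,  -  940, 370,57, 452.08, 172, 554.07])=[ - 940,- 918,  -  721,-313  ,-96,-43/3, - 4/15, 57, 172, 370, 452.08,511, 554.07,  889,948]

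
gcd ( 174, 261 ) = 87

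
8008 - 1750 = 6258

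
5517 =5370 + 147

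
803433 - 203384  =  600049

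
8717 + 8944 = 17661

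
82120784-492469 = 81628315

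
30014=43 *698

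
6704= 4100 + 2604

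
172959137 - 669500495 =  - 496541358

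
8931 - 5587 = 3344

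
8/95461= 8/95461=0.00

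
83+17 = 100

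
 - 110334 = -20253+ - 90081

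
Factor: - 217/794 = -2^( -1) * 7^1 *31^1*397^( - 1) 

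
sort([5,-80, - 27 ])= [ - 80,-27, 5]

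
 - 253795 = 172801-426596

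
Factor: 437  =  19^1*23^1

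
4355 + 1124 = 5479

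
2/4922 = 1/2461 = 0.00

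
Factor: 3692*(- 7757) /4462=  - 2^1 * 13^1*23^ ( - 1)*71^1*97^(-1)*7757^1 = - 14319422/2231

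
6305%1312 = 1057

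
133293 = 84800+48493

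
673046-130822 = 542224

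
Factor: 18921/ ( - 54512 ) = - 2^(-4)*3^1* 7^1 * 17^1 * 53^1*3407^( - 1) 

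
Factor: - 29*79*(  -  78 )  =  2^1*3^1*13^1*29^1  *79^1 = 178698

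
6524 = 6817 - 293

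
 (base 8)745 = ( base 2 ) 111100101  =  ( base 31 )fk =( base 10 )485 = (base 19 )16a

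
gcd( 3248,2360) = 8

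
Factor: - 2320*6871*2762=-44028268640 = - 2^5*5^1*29^1*1381^1*6871^1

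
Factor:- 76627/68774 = -2^(- 1 )*19^1 *37^1*109^1*137^(-1 ) * 251^(  -  1)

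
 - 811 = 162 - 973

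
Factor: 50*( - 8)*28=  - 11200= - 2^6*5^2*7^1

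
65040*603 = 39219120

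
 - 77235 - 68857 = -146092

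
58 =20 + 38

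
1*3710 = 3710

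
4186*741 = 3101826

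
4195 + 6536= 10731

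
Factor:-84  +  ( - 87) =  - 3^2*19^1=- 171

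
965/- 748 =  - 2 + 531/748 = - 1.29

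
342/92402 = 171/46201 = 0.00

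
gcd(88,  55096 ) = 8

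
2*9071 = 18142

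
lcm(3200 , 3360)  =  67200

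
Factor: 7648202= 2^1*1103^1*3467^1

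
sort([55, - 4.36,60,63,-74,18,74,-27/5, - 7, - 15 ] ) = [  -  74, -15, - 7, - 27/5, - 4.36, 18,55 , 60,  63,74 ] 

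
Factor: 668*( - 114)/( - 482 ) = 38076/241 =2^2*3^1* 19^1*167^1*241^( - 1) 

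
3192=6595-3403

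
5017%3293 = 1724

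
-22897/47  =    -  22897/47 =- 487.17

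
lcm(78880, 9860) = 78880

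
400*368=147200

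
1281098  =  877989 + 403109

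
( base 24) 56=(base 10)126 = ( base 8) 176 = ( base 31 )42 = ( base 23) 5b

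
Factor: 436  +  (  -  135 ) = 7^1*43^1 = 301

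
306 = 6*51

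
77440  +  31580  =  109020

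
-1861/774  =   -1861/774=- 2.40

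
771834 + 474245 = 1246079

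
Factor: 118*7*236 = 2^3*7^1*59^2 = 194936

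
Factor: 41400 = 2^3*3^2* 5^2*23^1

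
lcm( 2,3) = 6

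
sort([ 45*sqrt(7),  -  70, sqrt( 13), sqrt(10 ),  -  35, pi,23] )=[ - 70, - 35, pi, sqrt(10),  sqrt( 13),23,45*sqrt(7)] 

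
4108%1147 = 667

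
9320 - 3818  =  5502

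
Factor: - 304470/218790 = - 11^( - 1 ) * 13^( - 1 ) * 199^1 = - 199/143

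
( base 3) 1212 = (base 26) 1O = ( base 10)50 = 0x32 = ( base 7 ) 101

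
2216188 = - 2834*(-782)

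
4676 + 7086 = 11762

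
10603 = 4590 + 6013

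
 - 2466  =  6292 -8758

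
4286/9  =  476+2/9  =  476.22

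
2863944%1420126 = 23692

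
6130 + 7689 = 13819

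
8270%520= 470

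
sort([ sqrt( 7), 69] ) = [sqrt(7) , 69]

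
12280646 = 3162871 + 9117775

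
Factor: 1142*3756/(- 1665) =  - 2^3  *3^( - 1 )*5^(  -  1)*37^(-1)*313^1*571^1= - 1429784/555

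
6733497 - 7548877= - 815380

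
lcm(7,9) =63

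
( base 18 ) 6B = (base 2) 1110111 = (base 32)3n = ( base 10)119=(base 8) 167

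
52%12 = 4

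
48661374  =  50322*967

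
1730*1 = 1730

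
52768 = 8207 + 44561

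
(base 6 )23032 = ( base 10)3260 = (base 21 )785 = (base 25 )55A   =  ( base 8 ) 6274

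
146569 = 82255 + 64314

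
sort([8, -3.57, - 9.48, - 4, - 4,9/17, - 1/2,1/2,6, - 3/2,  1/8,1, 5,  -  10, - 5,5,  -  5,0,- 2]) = [  -  10, - 9.48, - 5, - 5, - 4,  -  4,  -  3.57, - 2 , - 3/2,  -  1/2,0, 1/8,1/2,9/17 , 1,  5 , 5, 6, 8 ]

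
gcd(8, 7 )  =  1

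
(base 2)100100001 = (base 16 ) 121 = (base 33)8p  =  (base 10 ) 289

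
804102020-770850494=33251526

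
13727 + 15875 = 29602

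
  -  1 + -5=- 6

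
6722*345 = 2319090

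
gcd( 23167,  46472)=1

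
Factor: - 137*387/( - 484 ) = 2^( - 2 )*3^2*11^( - 2)*43^1 * 137^1 = 53019/484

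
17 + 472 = 489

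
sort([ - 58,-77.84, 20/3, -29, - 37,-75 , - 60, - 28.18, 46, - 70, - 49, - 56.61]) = [-77.84, - 75, - 70,-60,  -  58,- 56.61, - 49, - 37, -29, - 28.18, 20/3, 46]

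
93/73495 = 93/73495 = 0.00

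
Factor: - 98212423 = -137^1*757^1*947^1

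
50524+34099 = 84623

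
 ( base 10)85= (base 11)78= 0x55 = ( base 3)10011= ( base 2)1010101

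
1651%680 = 291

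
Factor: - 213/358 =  - 2^( - 1) * 3^1*71^1*179^( - 1) 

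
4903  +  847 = 5750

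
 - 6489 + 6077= -412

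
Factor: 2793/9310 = 2^( - 1)*3^1*5^(-1) = 3/10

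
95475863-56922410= 38553453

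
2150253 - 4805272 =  - 2655019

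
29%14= 1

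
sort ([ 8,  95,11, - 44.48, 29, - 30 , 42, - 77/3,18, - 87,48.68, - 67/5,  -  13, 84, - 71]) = [ - 87, - 71,-44.48,-30,  -  77/3 , - 67/5, - 13, 8, 11, 18,29,42 , 48.68,  84, 95 ]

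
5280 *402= 2122560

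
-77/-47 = 77/47 = 1.64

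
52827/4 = 13206 + 3/4 = 13206.75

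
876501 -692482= 184019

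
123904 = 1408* 88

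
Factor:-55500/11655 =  - 2^2*3^( - 1)*5^2*7^( - 1 ) = - 100/21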